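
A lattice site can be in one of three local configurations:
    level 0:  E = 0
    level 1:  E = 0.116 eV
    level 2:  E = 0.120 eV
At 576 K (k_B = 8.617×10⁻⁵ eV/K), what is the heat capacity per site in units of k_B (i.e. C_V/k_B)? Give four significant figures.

k_BT = 8.617×10⁻⁵ × 576 K = 0.0496339 eV.
Eᵢ/kT = 0, 2.33711, 2.41770.
Z = Σ e^(−Eᵢ/kT) = e^(−0) + e^(−2.33711) + e^(−2.41770) = 1.00000 + 0.0966064 + 0.0891264 = 1.18573.
⟨E⟩ = 0.0184709 eV, ⟨E²⟩ = 0.00217870 eV².
C_V/k_B = (⟨E²⟩ − ⟨E⟩²)/(kT)² = (0.00217870 − 0.000341174)/0.00246352 = 0.7459.

0.7459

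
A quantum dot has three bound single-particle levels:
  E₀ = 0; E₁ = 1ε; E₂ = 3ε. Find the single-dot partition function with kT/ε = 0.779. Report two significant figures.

Z = 1.3

Eᵢ/kT = 0, 1.284, 3.851.
Z = Σ e^(−Eᵢ/kT) = e^(−0) + e^(−1.284) + e^(−3.851) = 1.000 + 0.2769 + 0.02126 = 1.298.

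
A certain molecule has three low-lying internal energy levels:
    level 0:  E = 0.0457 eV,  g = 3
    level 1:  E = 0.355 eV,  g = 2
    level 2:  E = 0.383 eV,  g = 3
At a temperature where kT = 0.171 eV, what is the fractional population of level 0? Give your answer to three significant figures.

Eᵢ/kT = 0.26725, 2.0760, 2.2398.
Z = Σ gᵢe^(−Eᵢ/kT) = 3·e^(−0.26725) + 2·e^(−2.0760) + 3·e^(−2.2398) = 2.2964 + 0.25086 + 0.31944 = 2.8667.
P₀ = g₀ e^(−E₀/kT) / Z = 2.2964/2.8667 = 0.801.

0.801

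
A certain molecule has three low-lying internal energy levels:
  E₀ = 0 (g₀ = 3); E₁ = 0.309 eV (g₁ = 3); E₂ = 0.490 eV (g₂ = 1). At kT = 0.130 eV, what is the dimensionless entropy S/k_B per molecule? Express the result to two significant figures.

1.4

Eᵢ/kT = 0, 2.377, 3.769.
Z = Σ gᵢe^(−Eᵢ/kT) = 3·e^(−0) + 3·e^(−2.377) + 1·e^(−3.769) = 3.000 + 0.2785 + 0.02308 = 3.302.
⟨E⟩ = Σ EᵢPᵢ = 0.02949 eV.
S/k_B = ln Z + ⟨E⟩/kT = ln(3.302) + 0.02949/0.130 = 1.195 + 0.2268 = 1.4.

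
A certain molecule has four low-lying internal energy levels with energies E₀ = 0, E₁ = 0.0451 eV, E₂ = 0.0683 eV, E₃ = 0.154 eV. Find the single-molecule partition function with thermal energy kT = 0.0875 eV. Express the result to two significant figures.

Eᵢ/kT = 0, 0.5154, 0.7806, 1.760.
Z = Σ e^(−Eᵢ/kT) = e^(−0) + e^(−0.5154) + e^(−0.7806) + e^(−1.760) = 1.000 + 0.5973 + 0.4581 + 0.1720 = 2.227.

Z = 2.2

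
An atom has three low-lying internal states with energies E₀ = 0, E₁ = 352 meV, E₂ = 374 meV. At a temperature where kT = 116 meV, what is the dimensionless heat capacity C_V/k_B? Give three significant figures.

Eᵢ/kT = 0, 3.0345, 3.2241.
Z = Σ e^(−Eᵢ/kT) = e^(−0) + e^(−3.0345) + e^(−3.2241) = 1.0000 + 0.048099 + 0.039792 = 1.0879.
⟨E⟩ = 29.243 meV, ⟨E²⟩ = 10594 meV².
C_V/k_B = (⟨E²⟩ − ⟨E⟩²)/(kT)² = (10594 − 855.15)/13456 = 0.724.

0.724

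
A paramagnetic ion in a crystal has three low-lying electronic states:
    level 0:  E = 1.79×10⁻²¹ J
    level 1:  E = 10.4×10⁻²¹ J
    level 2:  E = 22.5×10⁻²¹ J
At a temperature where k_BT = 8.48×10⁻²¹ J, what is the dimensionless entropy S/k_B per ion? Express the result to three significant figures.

Eᵢ/kT = 0.21108, 1.2264, 2.6533.
Z = Σ e^(−Eᵢ/kT) = e^(−0.21108) + e^(−1.2264) + e^(−2.6533) = 0.80971 + 0.29335 + 0.070418 = 1.1735.
⟨E⟩ = Σ EᵢPᵢ = 5.1850 ×10⁻²¹ J.
S/k_B = ln Z + ⟨E⟩/kT = ln(1.1735) + 5.1850/8.48 = 0.15999 + 0.61144 = 0.771.

0.771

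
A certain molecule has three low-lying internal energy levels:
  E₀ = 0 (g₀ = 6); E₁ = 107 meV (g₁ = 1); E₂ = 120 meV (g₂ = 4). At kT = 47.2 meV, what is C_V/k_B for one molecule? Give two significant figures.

Eᵢ/kT = 0, 2.267, 2.542.
Z = Σ gᵢe^(−Eᵢ/kT) = 6·e^(−0) + 1·e^(−2.267) + 4·e^(−2.542) = 6.000 + 0.1036 + 0.3148 = 6.418.
⟨E⟩ = 7.613 meV, ⟨E²⟩ = 891.1 meV².
C_V/k_B = (⟨E²⟩ − ⟨E⟩²)/(kT)² = (891.1 − 57.96)/2228 = 0.37.

0.37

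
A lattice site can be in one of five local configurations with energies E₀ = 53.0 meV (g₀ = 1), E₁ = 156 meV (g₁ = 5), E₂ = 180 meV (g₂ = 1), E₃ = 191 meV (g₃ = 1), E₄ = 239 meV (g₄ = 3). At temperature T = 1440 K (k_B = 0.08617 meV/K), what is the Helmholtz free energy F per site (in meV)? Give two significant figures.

-130 meV

k_BT = 0.08617 × 1440 K = 124.1 meV.
Eᵢ/kT = 0.4271, 1.257, 1.450, 1.539, 1.926.
Z = Σ gᵢe^(−Eᵢ/kT) = 1·e^(−0.4271) + 5·e^(−1.257) + 1·e^(−1.450) + 1·e^(−1.539) + 3·e^(−1.926) = 0.6524 + 1.423 + 0.2346 + 0.2146 + 0.4372 = 2.962.
F = −kT ln Z = −124.1 × ln(2.962) = −124.1 × 1.086 = -130 meV.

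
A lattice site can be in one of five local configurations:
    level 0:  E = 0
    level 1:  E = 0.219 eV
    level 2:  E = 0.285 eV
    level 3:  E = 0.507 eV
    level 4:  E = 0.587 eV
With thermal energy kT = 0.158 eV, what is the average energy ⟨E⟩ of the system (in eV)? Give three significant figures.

Eᵢ/kT = 0, 1.3861, 1.8038, 3.2089, 3.7152.
Z = Σ e^(−Eᵢ/kT) = e^(−0) + e^(−1.3861) + e^(−1.8038) + e^(−3.2089) + e^(−3.7152) = 1.0000 + 0.25005 + 0.16467 + 0.040401 + 0.024351 = 1.4795.
⟨E⟩ = Σ Eᵢ e^(−Eᵢ/kT) / Z = (0·1.0000 + 0.219·0.25005 + 0.285·0.16467 + 0.507·0.040401 + 0.587·0.024351) / 1.4795 = 0.0922 eV.

0.0922 eV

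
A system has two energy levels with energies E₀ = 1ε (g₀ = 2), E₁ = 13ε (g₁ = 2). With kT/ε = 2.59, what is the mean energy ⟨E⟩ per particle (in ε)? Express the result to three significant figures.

1.12 ε

Eᵢ/kT = 0.38610, 5.0193.
Z = Σ gᵢe^(−Eᵢ/kT) = 2·e^(−0.38610) + 2·e^(−5.0193) = 1.3594 + 0.013218 = 1.3726.
⟨E⟩ = Σ Eᵢ gᵢe^(−Eᵢ/kT) / Z = (1·1.3594 + 13·0.013218) / 1.3726 = 1.12 ε.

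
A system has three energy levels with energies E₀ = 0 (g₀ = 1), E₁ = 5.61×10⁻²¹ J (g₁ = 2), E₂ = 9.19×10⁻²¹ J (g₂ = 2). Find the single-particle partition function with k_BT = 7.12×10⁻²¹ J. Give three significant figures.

Z = 2.46

Eᵢ/kT = 0, 0.78792, 1.2907.
Z = Σ gᵢe^(−Eᵢ/kT) = 1·e^(−0) + 2·e^(−0.78792) + 2·e^(−1.2907) = 1.0000 + 0.90958 + 0.55016 = 2.4597.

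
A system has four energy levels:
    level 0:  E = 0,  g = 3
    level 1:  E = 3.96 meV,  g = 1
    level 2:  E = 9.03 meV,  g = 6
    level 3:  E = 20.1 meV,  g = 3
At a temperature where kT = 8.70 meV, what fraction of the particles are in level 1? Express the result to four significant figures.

Eᵢ/kT = 0, 0.455172, 1.03793, 2.31034.
Z = Σ gᵢe^(−Eᵢ/kT) = 3·e^(−0) + 1·e^(−0.455172) + 6·e^(−1.03793) + 3·e^(−2.31034) = 3.00000 + 0.634339 + 2.12512 + 0.297683 = 6.05714.
P₁ = g₁ e^(−E₁/kT) / Z = 0.634339/6.05714 = 0.1047.

0.1047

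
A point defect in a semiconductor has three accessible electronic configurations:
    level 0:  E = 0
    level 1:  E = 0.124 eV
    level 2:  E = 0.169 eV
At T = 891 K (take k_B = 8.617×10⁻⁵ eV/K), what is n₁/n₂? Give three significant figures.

k_BT = 8.617×10⁻⁵ × 891 K = 0.076777 eV.
n₁/n₂ = exp[−(E₁−E₂)/kT] = exp(−(-0.045 eV)/(0.076777 eV)) = exp(0.58611) = 1.80.

1.80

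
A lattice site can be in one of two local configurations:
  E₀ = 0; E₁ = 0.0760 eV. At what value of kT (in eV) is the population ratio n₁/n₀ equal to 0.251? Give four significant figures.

n₁/n₀ = exp[−(E₁−E₀)/kT] = 0.251.
⇒ (E₁−E₀)/kT = ln(1/0.251) = ln(3.98406) = 1.38230.
kT = 0.0760 eV / 1.38230 = 0.05498 eV.

0.05498 eV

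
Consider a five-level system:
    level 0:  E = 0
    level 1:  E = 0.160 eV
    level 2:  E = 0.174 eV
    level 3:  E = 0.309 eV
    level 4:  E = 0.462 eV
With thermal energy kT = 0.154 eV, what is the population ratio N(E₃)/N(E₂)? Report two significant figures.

n₃/n₂ = exp[−(E₃−E₂)/kT] = exp(−(0.135 eV)/(0.154 eV)) = exp(-0.8766) = 0.42.

0.42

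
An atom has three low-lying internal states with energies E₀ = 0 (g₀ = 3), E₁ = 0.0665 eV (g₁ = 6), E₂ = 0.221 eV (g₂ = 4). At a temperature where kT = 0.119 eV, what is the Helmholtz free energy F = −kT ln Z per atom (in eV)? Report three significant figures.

-0.233 eV

Eᵢ/kT = 0, 0.55882, 1.8571.
Z = Σ gᵢe^(−Eᵢ/kT) = 3·e^(−0) + 6·e^(−0.55882) + 4·e^(−1.8571) = 3.0000 + 3.4313 + 0.62450 = 7.0558.
F = −kT ln Z = −0.119 × ln(7.0558) = −0.119 × 1.9538 = -0.233 eV.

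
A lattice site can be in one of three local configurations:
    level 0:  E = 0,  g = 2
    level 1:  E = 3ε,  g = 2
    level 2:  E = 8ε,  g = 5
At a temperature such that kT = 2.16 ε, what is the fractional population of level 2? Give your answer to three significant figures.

0.0470

Eᵢ/kT = 0, 1.3889, 3.7037.
Z = Σ gᵢe^(−Eᵢ/kT) = 2·e^(−0) + 2·e^(−1.3889) + 5·e^(−3.7037) = 2.0000 + 0.49870 + 0.12316 = 2.6219.
P₂ = g₂ e^(−E₂/kT) / Z = 0.12316/2.6219 = 0.0470.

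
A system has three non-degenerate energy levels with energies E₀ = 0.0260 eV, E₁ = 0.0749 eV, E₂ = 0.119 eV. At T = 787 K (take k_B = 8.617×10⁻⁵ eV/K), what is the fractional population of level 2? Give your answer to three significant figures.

0.146

k_BT = 8.617×10⁻⁵ × 787 K = 0.067816 eV.
Eᵢ/kT = 0.38339, 1.1045, 1.7547.
Z = Σ e^(−Eᵢ/kT) = e^(−0.38339) + e^(−1.1045) + e^(−1.7547) = 0.68155 + 0.33138 + 0.17296 = 1.1859.
P₂ = e^(−E₂/kT) / Z = 0.17296/1.1859 = 0.146.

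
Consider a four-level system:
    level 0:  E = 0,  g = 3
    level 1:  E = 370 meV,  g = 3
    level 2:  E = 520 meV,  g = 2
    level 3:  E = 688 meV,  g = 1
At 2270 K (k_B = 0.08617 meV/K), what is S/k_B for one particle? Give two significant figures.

1.7

k_BT = 0.08617 × 2270 K = 195.6 meV.
Eᵢ/kT = 0, 1.892, 2.658, 3.517.
Z = Σ gᵢe^(−Eᵢ/kT) = 3·e^(−0) + 3·e^(−1.892) + 2·e^(−2.658) + 1·e^(−3.517) = 3.000 + 0.4523 + 0.1402 + 0.02969 = 3.622.
⟨E⟩ = Σ EᵢPᵢ = 71.97 meV.
S/k_B = ln Z + ⟨E⟩/kT = ln(3.622) + 71.97/195.6 = 1.287 + 0.3679 = 1.7.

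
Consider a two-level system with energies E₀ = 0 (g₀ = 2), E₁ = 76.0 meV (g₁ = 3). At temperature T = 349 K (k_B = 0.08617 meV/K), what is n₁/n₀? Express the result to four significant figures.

k_BT = 0.08617 × 349 K = 30.0733 meV.
n₁/n₀ = (g₁/g₀) exp[−(E₁−E₀)/kT] = (3/2) × exp(−(76.0 meV)/(30.0733 meV)) = (3/2) × exp(-2.52716) = 0.1198.

0.1198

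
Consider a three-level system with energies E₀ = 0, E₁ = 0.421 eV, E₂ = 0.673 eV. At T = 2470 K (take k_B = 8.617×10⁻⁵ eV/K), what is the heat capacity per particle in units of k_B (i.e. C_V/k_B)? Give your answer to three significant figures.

0.698

k_BT = 8.617×10⁻⁵ × 2470 K = 0.21284 eV.
Eᵢ/kT = 0, 1.9780, 3.1620.
Z = Σ e^(−Eᵢ/kT) = e^(−0) + e^(−1.9780) + e^(−3.1620) = 1.0000 + 0.13835 + 0.042341 = 1.1807.
⟨E⟩ = 0.073466 eV, ⟨E²⟩ = 0.037011 eV².
C_V/k_B = (⟨E²⟩ − ⟨E⟩²)/(kT)² = (0.037011 − 0.0053973)/0.045301 = 0.698.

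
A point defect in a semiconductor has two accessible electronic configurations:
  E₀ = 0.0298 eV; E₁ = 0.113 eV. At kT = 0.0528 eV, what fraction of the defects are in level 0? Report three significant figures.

Eᵢ/kT = 0.56439, 2.1402.
Z = Σ e^(−Eᵢ/kT) = e^(−0.56439) + e^(−2.1402) = 0.56871 + 0.11763 = 0.68634.
P₀ = e^(−E₀/kT) / Z = 0.56871/0.68634 = 0.829.

0.829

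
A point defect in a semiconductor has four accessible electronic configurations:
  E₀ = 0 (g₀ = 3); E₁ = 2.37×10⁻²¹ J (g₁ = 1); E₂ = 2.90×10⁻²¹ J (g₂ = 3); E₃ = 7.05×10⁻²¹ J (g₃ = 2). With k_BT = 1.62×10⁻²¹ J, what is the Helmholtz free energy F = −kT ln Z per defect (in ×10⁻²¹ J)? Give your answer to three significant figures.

-2.14 ×10⁻²¹ J

Eᵢ/kT = 0, 1.4630, 1.7901, 4.3519.
Z = Σ gᵢe^(−Eᵢ/kT) = 3·e^(−0) + 1·e^(−1.4630) + 3·e^(−1.7901) + 2·e^(−4.3519) = 3.0000 + 0.23154 + 0.50083 + 0.025765 = 3.7581.
F = −kT ln Z = −1.62 × ln(3.7581) = −1.62 × 1.3239 = -2.14 ×10⁻²¹ J.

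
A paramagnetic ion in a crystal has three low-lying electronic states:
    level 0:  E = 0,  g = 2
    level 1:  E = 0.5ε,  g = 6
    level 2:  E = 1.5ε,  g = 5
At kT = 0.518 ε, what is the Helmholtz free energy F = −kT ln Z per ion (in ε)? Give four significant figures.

-0.7862 ε

Eᵢ/kT = 0, 0.965251, 2.89575.
Z = Σ gᵢe^(−Eᵢ/kT) = 2·e^(−0) + 6·e^(−0.965251) + 5·e^(−2.89575) = 2.00000 + 2.28533 + 0.276288 = 4.56162.
F = −kT ln Z = −0.518 × ln(4.56162) = −0.518 × 1.51768 = -0.7862 ε.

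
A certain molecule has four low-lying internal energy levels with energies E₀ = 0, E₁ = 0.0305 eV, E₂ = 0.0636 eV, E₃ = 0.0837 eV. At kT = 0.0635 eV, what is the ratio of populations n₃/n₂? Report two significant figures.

0.73

n₃/n₂ = exp[−(E₃−E₂)/kT] = exp(−(0.0201 eV)/(0.0635 eV)) = exp(-0.3165) = 0.73.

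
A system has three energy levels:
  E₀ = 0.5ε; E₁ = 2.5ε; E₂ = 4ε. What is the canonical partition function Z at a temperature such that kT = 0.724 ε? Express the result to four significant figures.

Z = 0.5369

Eᵢ/kT = 0.690608, 3.45304, 5.52486.
Z = Σ e^(−Eᵢ/kT) = e^(−0.690608) + e^(−3.45304) + e^(−5.52486) = 0.501271 + 0.0316493 + 0.00398643 = 0.536907.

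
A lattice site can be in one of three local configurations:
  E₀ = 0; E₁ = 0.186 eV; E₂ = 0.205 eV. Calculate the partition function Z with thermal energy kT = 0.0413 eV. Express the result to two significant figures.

Z = 1.0

Eᵢ/kT = 0, 4.504, 4.964.
Z = Σ e^(−Eᵢ/kT) = e^(−0) + e^(−4.504) + e^(−4.964) = 1.000 + 0.01106 + 0.006985 = 1.018.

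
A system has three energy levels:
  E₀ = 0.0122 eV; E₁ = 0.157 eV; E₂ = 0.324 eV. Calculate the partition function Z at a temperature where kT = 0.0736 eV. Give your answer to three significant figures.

Eᵢ/kT = 0.16576, 2.1332, 4.4022.
Z = Σ e^(−Eᵢ/kT) = e^(−0.16576) + e^(−2.1332) + e^(−4.4022) = 0.84725 + 0.11846 + 0.012250 = 0.97796.

Z = 0.978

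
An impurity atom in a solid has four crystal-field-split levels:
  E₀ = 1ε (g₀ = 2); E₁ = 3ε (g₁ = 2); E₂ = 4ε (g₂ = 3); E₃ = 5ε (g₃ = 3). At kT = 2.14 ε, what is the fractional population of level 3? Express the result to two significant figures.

0.12

Eᵢ/kT = 0.4673, 1.402, 1.869, 2.336.
Z = Σ gᵢe^(−Eᵢ/kT) = 2·e^(−0.4673) + 2·e^(−1.402) + 3·e^(−1.869) + 3·e^(−2.336) = 1.253 + 0.4922 + 0.4628 + 0.2901 = 2.498.
P₃ = g₃ e^(−E₃/kT) / Z = 0.2901/2.498 = 0.12.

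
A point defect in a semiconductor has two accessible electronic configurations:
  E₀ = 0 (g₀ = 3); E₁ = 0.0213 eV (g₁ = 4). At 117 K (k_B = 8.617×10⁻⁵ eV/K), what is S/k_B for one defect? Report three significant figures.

1.54

k_BT = 8.617×10⁻⁵ × 117 K = 0.010082 eV.
Eᵢ/kT = 0, 2.1127.
Z = Σ gᵢe^(−Eᵢ/kT) = 3·e^(−0) + 4·e^(−2.1127) = 3.0000 + 0.48364 = 3.4836.
⟨E⟩ = Σ EᵢPᵢ = 0.0029572 eV.
S/k_B = ln Z + ⟨E⟩/kT = ln(3.4836) + 0.0029572/0.010082 = 1.2481 + 0.29331 = 1.54.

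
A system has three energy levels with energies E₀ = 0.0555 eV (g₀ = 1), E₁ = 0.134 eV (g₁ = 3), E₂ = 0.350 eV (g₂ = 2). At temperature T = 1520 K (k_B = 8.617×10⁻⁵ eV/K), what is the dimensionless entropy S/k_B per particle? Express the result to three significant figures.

1.56

k_BT = 8.617×10⁻⁵ × 1520 K = 0.13098 eV.
Eᵢ/kT = 0.42373, 1.0231, 2.6722.
Z = Σ gᵢe^(−Eᵢ/kT) = 1·e^(−0.42373) + 3·e^(−1.0231) + 2·e^(−2.6722) = 0.65460 + 1.0784 + 0.13820 = 1.8712.
⟨E⟩ = Σ EᵢPᵢ = 0.12249 eV.
S/k_B = ln Z + ⟨E⟩/kT = ln(1.8712) + 0.12249/0.13098 = 0.62658 + 0.93518 = 1.56.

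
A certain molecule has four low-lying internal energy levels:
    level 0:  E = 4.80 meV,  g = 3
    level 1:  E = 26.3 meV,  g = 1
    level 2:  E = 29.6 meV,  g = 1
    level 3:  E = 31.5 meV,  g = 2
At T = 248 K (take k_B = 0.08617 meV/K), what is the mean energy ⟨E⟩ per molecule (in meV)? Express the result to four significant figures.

12.08 meV

k_BT = 0.08617 × 248 K = 21.3702 meV.
Eᵢ/kT = 0.224612, 1.23069, 1.38511, 1.47402.
Z = Σ gᵢe^(−Eᵢ/kT) = 3·e^(−0.224612) + 1·e^(−1.23069) + 1·e^(−1.38511) + 2·e^(−1.47402) = 2.39648 + 0.292091 + 0.250296 + 0.458006 = 3.39687.
⟨E⟩ = Σ Eᵢ gᵢe^(−Eᵢ/kT) / Z = (4.80·2.39648 + 26.3·0.292091 + 29.6·0.250296 + 31.5·0.458006) / 3.39687 = 12.08 meV.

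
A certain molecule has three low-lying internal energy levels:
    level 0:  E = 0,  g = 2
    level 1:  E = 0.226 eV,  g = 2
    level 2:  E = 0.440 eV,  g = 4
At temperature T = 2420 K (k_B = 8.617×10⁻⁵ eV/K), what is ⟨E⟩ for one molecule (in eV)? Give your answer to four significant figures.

k_BT = 8.617×10⁻⁵ × 2420 K = 0.208531 eV.
Eᵢ/kT = 0, 1.08377, 2.11000.
Z = Σ gᵢe^(−Eᵢ/kT) = 2·e^(−0) + 2·e^(−1.08377) + 4·e^(−2.11000) = 2.00000 + 0.676635 + 0.484952 = 3.16159.
⟨E⟩ = Σ Eᵢ gᵢe^(−Eᵢ/kT) / Z = (0·2.00000 + 0.226·0.676635 + 0.440·0.484952) / 3.16159 = 0.1159 eV.

0.1159 eV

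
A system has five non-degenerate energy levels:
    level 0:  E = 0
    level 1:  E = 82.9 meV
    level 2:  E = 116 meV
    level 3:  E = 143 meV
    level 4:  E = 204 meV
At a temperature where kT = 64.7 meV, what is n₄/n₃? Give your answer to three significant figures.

n₄/n₃ = exp[−(E₄−E₃)/kT] = exp(−(61 meV)/(64.7 meV)) = exp(-0.94281) = 0.390.

0.390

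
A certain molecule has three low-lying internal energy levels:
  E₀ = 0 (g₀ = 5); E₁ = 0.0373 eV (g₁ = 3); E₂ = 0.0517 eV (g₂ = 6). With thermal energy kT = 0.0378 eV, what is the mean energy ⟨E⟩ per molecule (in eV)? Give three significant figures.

Eᵢ/kT = 0, 0.98677, 1.3677.
Z = Σ gᵢe^(−Eᵢ/kT) = 5·e^(−0) + 3·e^(−0.98677) + 6·e^(−1.3677) = 5.0000 + 1.1183 + 1.5282 = 7.6465.
⟨E⟩ = Σ Eᵢ gᵢe^(−Eᵢ/kT) / Z = (0·5.0000 + 0.0373·1.1183 + 0.0517·1.5282) / 7.6465 = 0.0158 eV.

0.0158 eV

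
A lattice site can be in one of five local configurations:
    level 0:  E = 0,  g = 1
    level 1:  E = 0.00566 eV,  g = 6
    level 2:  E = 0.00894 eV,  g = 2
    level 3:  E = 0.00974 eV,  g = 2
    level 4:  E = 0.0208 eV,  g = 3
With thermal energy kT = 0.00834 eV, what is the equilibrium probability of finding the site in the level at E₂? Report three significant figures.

Eᵢ/kT = 0, 0.67866, 1.0719, 1.1679, 2.4940.
Z = Σ gᵢe^(−Eᵢ/kT) = 1·e^(−0) + 6·e^(−0.67866) + 2·e^(−1.0719) + 2·e^(−1.1679) + 3·e^(−2.4940) = 1.0000 + 3.0438 + 0.68471 + 0.62204 + 0.24774 = 5.5983.
P₂ = g₂ e^(−E₂/kT) / Z = 0.68471/5.5983 = 0.122.

0.122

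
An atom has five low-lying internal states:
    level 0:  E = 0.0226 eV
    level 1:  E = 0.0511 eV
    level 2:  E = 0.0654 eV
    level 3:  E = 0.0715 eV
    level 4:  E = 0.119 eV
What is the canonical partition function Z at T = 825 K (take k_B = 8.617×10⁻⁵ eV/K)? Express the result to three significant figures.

k_BT = 8.617×10⁻⁵ × 825 K = 0.071090 eV.
Eᵢ/kT = 0.31791, 0.71881, 0.91996, 1.0058, 1.6739.
Z = Σ e^(−Eᵢ/kT) = e^(−0.31791) + e^(−0.71881) + e^(−0.91996) + e^(−1.0058) + e^(−1.6739) = 0.72767 + 0.48733 + 0.39853 + 0.36575 + 0.18751 = 2.1668.

Z = 2.17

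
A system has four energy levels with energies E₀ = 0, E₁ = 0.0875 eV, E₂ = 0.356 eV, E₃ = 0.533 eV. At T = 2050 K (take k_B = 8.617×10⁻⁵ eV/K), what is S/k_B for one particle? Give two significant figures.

k_BT = 8.617×10⁻⁵ × 2050 K = 0.1766 eV.
Eᵢ/kT = 0, 0.4955, 2.016, 3.018.
Z = Σ e^(−Eᵢ/kT) = e^(−0) + e^(−0.4955) + e^(−2.016) + e^(−3.018) = 1.000 + 0.6093 + 0.1332 + 0.04890 = 1.791.
⟨E⟩ = Σ EᵢPᵢ = 0.07080 eV.
S/k_B = ln Z + ⟨E⟩/kT = ln(1.791) + 0.07080/0.1766 = 0.5828 + 0.4009 = 0.98.

0.98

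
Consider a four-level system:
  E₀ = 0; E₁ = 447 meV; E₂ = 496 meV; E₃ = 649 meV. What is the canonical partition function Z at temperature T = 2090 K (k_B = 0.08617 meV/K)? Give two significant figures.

Z = 1.2

k_BT = 0.08617 × 2090 K = 180.1 meV.
Eᵢ/kT = 0, 2.482, 2.754, 3.604.
Z = Σ e^(−Eᵢ/kT) = e^(−0) + e^(−2.482) + e^(−2.754) + e^(−3.604) = 1.000 + 0.08358 + 0.06367 + 0.02721 = 1.174.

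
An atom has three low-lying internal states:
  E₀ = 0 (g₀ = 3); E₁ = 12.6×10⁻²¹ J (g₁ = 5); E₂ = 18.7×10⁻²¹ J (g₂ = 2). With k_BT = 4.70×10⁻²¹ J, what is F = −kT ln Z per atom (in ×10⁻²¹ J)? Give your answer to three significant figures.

Eᵢ/kT = 0, 2.6809, 3.9787.
Z = Σ gᵢe^(−Eᵢ/kT) = 3·e^(−0) + 5·e^(−2.6809) + 2·e^(−3.9787) = 3.0000 + 0.34251 + 0.037420 = 3.3799.
F = −kT ln Z = −4.70 × ln(3.3799) = −4.70 × 1.2178 = -5.72 ×10⁻²¹ J.

-5.72 ×10⁻²¹ J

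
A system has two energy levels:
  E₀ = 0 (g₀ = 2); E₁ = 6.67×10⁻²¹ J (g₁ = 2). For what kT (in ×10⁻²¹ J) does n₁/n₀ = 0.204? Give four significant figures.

n₁/n₀ = (g₁/g₀) exp[−(E₁−E₀)/kT] = 0.204.
⇒ (E₁−E₀)/kT = ln((2/2)/0.204) = ln(4.90196) = 1.58964.
kT = 6.67 ×10⁻²¹ J / 1.58964 = 4.196 ×10⁻²¹ J.

4.196 ×10⁻²¹ J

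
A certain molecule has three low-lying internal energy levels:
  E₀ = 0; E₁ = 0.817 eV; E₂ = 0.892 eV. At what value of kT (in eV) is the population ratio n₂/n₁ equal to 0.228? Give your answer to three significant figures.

n₂/n₁ = exp[−(E₂−E₁)/kT] = 0.228.
⇒ (E₂−E₁)/kT = ln(1/0.228) = ln(4.3860) = 1.4784.
kT = 0.075 eV / 1.4784 = 0.0507 eV.

0.0507 eV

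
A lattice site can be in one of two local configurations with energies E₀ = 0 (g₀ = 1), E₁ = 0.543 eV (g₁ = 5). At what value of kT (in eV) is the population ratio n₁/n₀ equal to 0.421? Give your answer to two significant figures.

0.22 eV

n₁/n₀ = (g₁/g₀) exp[−(E₁−E₀)/kT] = 0.421.
⇒ (E₁−E₀)/kT = ln((5/1)/0.421) = ln(11.88) = 2.475.
kT = 0.543 eV / 2.475 = 0.22 eV.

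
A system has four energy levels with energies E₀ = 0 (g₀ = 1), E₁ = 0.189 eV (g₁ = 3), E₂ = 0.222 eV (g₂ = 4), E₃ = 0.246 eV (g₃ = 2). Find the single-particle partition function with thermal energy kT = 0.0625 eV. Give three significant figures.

Z = 1.30

Eᵢ/kT = 0, 3.0240, 3.5520, 3.9360.
Z = Σ gᵢe^(−Eᵢ/kT) = 1·e^(−0) + 3·e^(−3.0240) + 4·e^(−3.5520) + 2·e^(−3.9360) = 1.0000 + 0.14582 + 0.11467 + 0.039052 = 1.2995.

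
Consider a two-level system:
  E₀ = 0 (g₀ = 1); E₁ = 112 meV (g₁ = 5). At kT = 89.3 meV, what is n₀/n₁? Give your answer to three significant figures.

n₀/n₁ = (g₀/g₁) exp[−(E₀−E₁)/kT] = (1/5) × exp(−(-112 meV)/(89.3 meV)) = (1/5) × exp(1.2542) = 0.701.

0.701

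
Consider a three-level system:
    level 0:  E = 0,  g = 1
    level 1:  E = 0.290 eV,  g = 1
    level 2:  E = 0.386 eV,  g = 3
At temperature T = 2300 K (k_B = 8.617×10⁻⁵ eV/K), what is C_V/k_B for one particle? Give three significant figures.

0.778

k_BT = 8.617×10⁻⁵ × 2300 K = 0.19819 eV.
Eᵢ/kT = 0, 1.4632, 1.9476.
Z = Σ gᵢe^(−Eᵢ/kT) = 1·e^(−0) + 1·e^(−1.4632) + 3·e^(−1.9476) = 1.0000 + 0.23149 + 0.42785 = 1.6593.
⟨E⟩ = 0.13999 eV, ⟨E²⟩ = 0.050151 eV².
C_V/k_B = (⟨E²⟩ − ⟨E⟩²)/(kT)² = (0.050151 − 0.019597)/0.039279 = 0.778.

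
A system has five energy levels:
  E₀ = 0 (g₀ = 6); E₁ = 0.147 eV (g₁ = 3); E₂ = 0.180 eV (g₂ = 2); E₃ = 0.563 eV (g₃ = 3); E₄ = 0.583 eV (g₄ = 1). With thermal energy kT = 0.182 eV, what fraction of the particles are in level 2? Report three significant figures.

0.0901

Eᵢ/kT = 0, 0.80769, 0.98901, 3.0934, 3.2033.
Z = Σ gᵢe^(−Eᵢ/kT) = 6·e^(−0) + 3·e^(−0.80769) + 2·e^(−0.98901) + 3·e^(−3.0934) + 1·e^(−3.2033) = 6.0000 + 1.3377 + 0.74389 + 0.13604 + 0.040628 = 8.2583.
P₂ = g₂ e^(−E₂/kT) / Z = 0.74389/8.2583 = 0.0901.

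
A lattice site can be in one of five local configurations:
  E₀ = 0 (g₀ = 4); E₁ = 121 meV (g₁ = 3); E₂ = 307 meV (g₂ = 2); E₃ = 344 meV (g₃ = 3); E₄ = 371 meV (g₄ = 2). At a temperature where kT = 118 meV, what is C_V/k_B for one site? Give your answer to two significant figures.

Eᵢ/kT = 0, 1.025, 2.602, 2.915, 3.144.
Z = Σ gᵢe^(−Eᵢ/kT) = 4·e^(−0) + 3·e^(−1.025) + 2·e^(−2.602) + 3·e^(−2.915) + 2·e^(−3.144) = 4.000 + 1.076 + 0.1483 + 0.1626 + 0.08622 = 5.473.
⟨E⟩ = 48.17 meV, ⟨E²⟩ = 11120 meV².
C_V/k_B = (⟨E²⟩ − ⟨E⟩²)/(kT)² = (11120 − 2320)/13920 = 0.63.

0.63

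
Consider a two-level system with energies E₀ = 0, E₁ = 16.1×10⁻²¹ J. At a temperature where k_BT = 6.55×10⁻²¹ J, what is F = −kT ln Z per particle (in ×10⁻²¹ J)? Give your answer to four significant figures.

-0.5380 ×10⁻²¹ J

Eᵢ/kT = 0, 2.45802.
Z = Σ e^(−Eᵢ/kT) = e^(−0) + e^(−2.45802) = 1.00000 + 0.0856043 = 1.08560.
F = −kT ln Z = −6.55 × ln(1.08560) = −6.55 × 0.0821328 = -0.5380 ×10⁻²¹ J.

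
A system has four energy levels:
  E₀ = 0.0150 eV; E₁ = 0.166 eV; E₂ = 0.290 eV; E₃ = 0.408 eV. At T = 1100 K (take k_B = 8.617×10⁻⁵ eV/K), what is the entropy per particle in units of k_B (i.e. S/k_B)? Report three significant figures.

k_BT = 8.617×10⁻⁵ × 1100 K = 0.094787 eV.
Eᵢ/kT = 0.15825, 1.7513, 3.0595, 4.3044.
Z = Σ e^(−Eᵢ/kT) = e^(−0.15825) + e^(−1.7513) + e^(−3.0595) + e^(−4.3044) = 0.85364 + 0.17355 + 0.046911 + 0.013509 = 1.0876.
⟨E⟩ = Σ EᵢPᵢ = 0.055838 eV.
S/k_B = ln Z + ⟨E⟩/kT = ln(1.0876) + 0.055838/0.094787 = 0.083973 + 0.58909 = 0.673.

0.673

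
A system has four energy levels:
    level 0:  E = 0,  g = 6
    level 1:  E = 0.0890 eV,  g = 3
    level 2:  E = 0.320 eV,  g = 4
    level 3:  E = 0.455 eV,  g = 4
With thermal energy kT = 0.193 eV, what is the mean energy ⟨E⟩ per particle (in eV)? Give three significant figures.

0.0647 eV

Eᵢ/kT = 0, 0.46114, 1.6580, 2.3575.
Z = Σ gᵢe^(−Eᵢ/kT) = 6·e^(−0) + 3·e^(−0.46114) + 4·e^(−1.6580) + 4·e^(−2.3575) = 6.0000 + 1.8917 + 0.76208 + 0.37863 = 9.0324.
⟨E⟩ = Σ Eᵢ gᵢe^(−Eᵢ/kT) / Z = (0·6.0000 + 0.0890·1.8917 + 0.320·0.76208 + 0.455·0.37863) / 9.0324 = 0.0647 eV.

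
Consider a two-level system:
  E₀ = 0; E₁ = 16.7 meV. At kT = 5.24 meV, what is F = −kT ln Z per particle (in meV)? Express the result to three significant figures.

Eᵢ/kT = 0, 3.1870.
Z = Σ e^(−Eᵢ/kT) = e^(−0) + e^(−3.1870) = 1.0000 + 0.041296 = 1.0413.
F = −kT ln Z = −5.24 × ln(1.0413) = −5.24 × 0.040470 = -0.212 meV.

-0.212 meV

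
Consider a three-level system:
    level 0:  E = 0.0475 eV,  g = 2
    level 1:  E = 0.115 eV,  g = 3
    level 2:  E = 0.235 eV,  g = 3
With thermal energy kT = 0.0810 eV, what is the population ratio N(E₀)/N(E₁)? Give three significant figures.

1.53

n₀/n₁ = (g₀/g₁) exp[−(E₀−E₁)/kT] = (2/3) × exp(−(-0.0675 eV)/(0.0810 eV)) = (2/3) × exp(0.83333) = 1.53.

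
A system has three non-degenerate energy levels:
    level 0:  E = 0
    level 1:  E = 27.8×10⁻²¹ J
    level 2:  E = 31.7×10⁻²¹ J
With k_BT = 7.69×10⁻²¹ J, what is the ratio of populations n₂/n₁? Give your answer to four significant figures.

0.6022

n₂/n₁ = exp[−(E₂−E₁)/kT] = exp(−(3.9 ×10⁻²¹ J)/(7.69 ×10⁻²¹ J)) = exp(-0.507152) = 0.6022.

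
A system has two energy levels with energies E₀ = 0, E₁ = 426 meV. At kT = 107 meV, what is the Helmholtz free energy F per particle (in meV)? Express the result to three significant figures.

Eᵢ/kT = 0, 3.9813.
Z = Σ e^(−Eᵢ/kT) = e^(−0) + e^(−3.9813) = 1.0000 + 0.018661 = 1.0187.
F = −kT ln Z = −107 × ln(1.0187) = −107 × 0.018527 = -1.98 meV.

-1.98 meV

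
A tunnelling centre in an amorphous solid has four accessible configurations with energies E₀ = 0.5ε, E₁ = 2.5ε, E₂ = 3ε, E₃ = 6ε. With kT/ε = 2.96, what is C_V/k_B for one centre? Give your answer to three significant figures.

0.288

Eᵢ/kT = 0.16892, 0.84459, 1.0135, 2.0270.
Z = Σ e^(−Eᵢ/kT) = e^(−0.16892) + e^(−0.84459) + e^(−1.0135) + e^(−2.0270) = 0.84458 + 0.42973 + 0.36295 + 0.13173 = 1.7690.
⟨E⟩ = 1.9083 ε, ⟨E²⟩ = 6.1649 ε².
C_V/k_B = (⟨E²⟩ − ⟨E⟩²)/(kT)² = (6.1649 − 3.6416)/8.7616 = 0.288.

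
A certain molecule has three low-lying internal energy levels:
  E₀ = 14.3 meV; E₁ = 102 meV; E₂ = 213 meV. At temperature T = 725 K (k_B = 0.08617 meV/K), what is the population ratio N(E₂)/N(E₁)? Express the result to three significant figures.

0.169

k_BT = 0.08617 × 725 K = 62.473 meV.
n₂/n₁ = exp[−(E₂−E₁)/kT] = exp(−(111 meV)/(62.473 meV)) = exp(-1.7768) = 0.169.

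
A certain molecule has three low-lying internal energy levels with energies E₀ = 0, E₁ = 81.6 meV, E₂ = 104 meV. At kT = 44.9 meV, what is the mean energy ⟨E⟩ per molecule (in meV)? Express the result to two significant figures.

19 meV

Eᵢ/kT = 0, 1.817, 2.316.
Z = Σ e^(−Eᵢ/kT) = e^(−0) + e^(−1.817) + e^(−2.316) = 1.000 + 0.1625 + 0.09867 = 1.261.
⟨E⟩ = Σ Eᵢ e^(−Eᵢ/kT) / Z = (0·1.000 + 81.6·0.1625 + 104·0.09867) / 1.261 = 19 meV.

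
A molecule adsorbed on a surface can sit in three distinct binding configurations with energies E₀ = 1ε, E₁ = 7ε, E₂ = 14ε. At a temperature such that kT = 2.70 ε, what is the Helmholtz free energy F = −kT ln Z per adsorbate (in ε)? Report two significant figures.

0.70 ε

Eᵢ/kT = 0.3704, 2.593, 5.185.
Z = Σ e^(−Eᵢ/kT) = e^(−0.3704) + e^(−2.593) + e^(−5.185) = 0.6905 + 0.07480 + 0.005600 = 0.7709.
F = −kT ln Z = −2.70 × ln(0.7709) = −2.70 × -0.2602 = 0.70 ε.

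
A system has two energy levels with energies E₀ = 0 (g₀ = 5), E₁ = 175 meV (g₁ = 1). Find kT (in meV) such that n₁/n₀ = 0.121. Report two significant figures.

n₁/n₀ = (g₁/g₀) exp[−(E₁−E₀)/kT] = 0.121.
⇒ (E₁−E₀)/kT = ln((1/5)/0.121) = ln(1.653) = 0.5026.
kT = 175 meV / 0.5026 = 350 meV.

350 meV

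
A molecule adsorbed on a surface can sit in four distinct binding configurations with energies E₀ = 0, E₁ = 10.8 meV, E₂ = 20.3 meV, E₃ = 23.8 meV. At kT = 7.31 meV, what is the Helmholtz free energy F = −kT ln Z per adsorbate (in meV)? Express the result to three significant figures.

Eᵢ/kT = 0, 1.4774, 2.7770, 3.2558.
Z = Σ e^(−Eᵢ/kT) = e^(−0) + e^(−1.4774) + e^(−2.7770) + e^(−3.2558) = 1.0000 + 0.22823 + 0.062225 + 0.038550 = 1.3290.
F = −kT ln Z = −7.31 × ln(1.3290) = −7.31 × 0.28443 = -2.08 meV.

-2.08 meV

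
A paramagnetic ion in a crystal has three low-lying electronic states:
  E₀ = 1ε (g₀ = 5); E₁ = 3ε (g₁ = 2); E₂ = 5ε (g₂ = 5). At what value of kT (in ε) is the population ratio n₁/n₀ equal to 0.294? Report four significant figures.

6.496 ε

n₁/n₀ = (g₁/g₀) exp[−(E₁−E₀)/kT] = 0.294.
⇒ (E₁−E₀)/kT = ln((2/5)/0.294) = ln(1.36054) = 0.307882.
kT = 2ε / 0.307882 = 6.496 ε.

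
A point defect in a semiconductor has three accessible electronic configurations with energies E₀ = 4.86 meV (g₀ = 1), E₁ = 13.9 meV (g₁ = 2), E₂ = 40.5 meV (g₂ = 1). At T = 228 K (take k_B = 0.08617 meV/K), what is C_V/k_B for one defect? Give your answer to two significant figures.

k_BT = 0.08617 × 228 K = 19.65 meV.
Eᵢ/kT = 0.2473, 0.7074, 2.061.
Z = Σ gᵢe^(−Eᵢ/kT) = 1·e^(−0.2473) + 2·e^(−0.7074) + 1·e^(−2.061) = 0.7809 + 0.9858 + 0.1273 = 1.894.
⟨E⟩ = 11.96 meV, ⟨E²⟩ = 220.5 meV².
C_V/k_B = (⟨E²⟩ − ⟨E⟩²)/(kT)² = (220.5 − 143.0)/386.1 = 0.20.

0.20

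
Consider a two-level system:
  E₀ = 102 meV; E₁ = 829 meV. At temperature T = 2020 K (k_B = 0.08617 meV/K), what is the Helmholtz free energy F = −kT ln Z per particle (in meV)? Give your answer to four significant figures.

k_BT = 0.08617 × 2020 K = 174.063 meV.
Eᵢ/kT = 0.585995, 4.76264.
Z = Σ e^(−Eᵢ/kT) = e^(−0.585995) + e^(−4.76264) = 0.556552 + 0.00854303 = 0.565095.
F = −kT ln Z = −174.063 × ln(0.565095) = −174.063 × -0.570761 = 99.35 meV.

99.35 meV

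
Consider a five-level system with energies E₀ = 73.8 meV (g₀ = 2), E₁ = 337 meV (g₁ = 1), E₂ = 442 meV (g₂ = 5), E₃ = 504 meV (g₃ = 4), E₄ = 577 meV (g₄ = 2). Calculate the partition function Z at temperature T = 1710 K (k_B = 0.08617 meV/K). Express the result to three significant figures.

Z = 1.73

k_BT = 0.08617 × 1710 K = 147.35 meV.
Eᵢ/kT = 0.50085, 2.2871, 2.9997, 3.4204, 3.9158.
Z = Σ gᵢe^(−Eᵢ/kT) = 2·e^(−0.50085) + 1·e^(−2.2871) + 5·e^(−2.9997) + 4·e^(−3.4204) + 2·e^(−3.9158) = 1.2120 + 0.10156 + 0.24901 + 0.13080 + 0.039849 = 1.7332.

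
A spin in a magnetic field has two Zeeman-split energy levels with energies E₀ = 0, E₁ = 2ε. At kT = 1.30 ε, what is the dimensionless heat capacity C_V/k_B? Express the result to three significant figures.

0.344

Eᵢ/kT = 0, 1.5385.
Z = Σ e^(−Eᵢ/kT) = e^(−0) + e^(−1.5385) = 1.0000 + 0.21470 = 1.2147.
⟨E⟩ = 0.35350 ε, ⟨E²⟩ = 0.70701 ε².
C_V/k_B = (⟨E²⟩ − ⟨E⟩²)/(kT)² = (0.70701 − 0.12496)/1.6900 = 0.344.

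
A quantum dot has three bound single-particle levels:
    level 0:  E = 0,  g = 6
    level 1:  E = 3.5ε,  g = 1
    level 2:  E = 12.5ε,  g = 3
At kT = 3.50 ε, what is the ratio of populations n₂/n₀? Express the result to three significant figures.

n₂/n₀ = (g₂/g₀) exp[−(E₂−E₀)/kT] = (3/6) × exp(−(12.5ε)/(3.50ε)) = (3/6) × exp(-3.5714) = 0.0141.

0.0141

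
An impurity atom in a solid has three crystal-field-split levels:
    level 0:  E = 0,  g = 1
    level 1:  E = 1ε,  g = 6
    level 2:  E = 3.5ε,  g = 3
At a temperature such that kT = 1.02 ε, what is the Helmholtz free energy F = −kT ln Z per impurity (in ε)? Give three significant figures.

-1.23 ε

Eᵢ/kT = 0, 0.98039, 3.4314.
Z = Σ gᵢe^(−Eᵢ/kT) = 1·e^(−0) + 6·e^(−0.98039) + 3·e^(−3.4314) = 1.0000 + 2.2510 + 0.097025 = 3.3480.
F = −kT ln Z = −1.02 × ln(3.3480) = −1.02 × 1.2084 = -1.23 ε.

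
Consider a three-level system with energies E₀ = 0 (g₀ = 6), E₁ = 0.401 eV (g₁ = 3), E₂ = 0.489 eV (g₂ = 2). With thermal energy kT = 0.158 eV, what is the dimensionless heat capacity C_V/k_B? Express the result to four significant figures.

Eᵢ/kT = 0, 2.53797, 3.09494.
Z = Σ gᵢe^(−Eᵢ/kT) = 6·e^(−0) + 3·e^(−2.53797) + 2·e^(−3.09494) = 6.00000 + 0.237080 + 0.0905555 = 6.32764.
⟨E⟩ = 0.0220225 eV, ⟨E²⟩ = 0.00944687 eV².
C_V/k_B = (⟨E²⟩ − ⟨E⟩²)/(kT)² = (0.00944687 − 0.000484991)/0.0249640 = 0.3590.

0.3590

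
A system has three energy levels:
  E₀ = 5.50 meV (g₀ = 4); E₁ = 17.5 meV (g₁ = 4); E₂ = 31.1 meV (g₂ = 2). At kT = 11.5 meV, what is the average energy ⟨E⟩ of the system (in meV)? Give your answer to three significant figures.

9.49 meV

Eᵢ/kT = 0.47826, 1.5217, 2.7043.
Z = Σ gᵢe^(−Eᵢ/kT) = 4·e^(−0.47826) + 4·e^(−1.5217) + 2·e^(−2.7043) = 2.4794 + 0.87336 + 0.13383 = 3.4866.
⟨E⟩ = Σ Eᵢ gᵢe^(−Eᵢ/kT) / Z = (5.50·2.4794 + 17.5·0.87336 + 31.1·0.13383) / 3.4866 = 9.49 meV.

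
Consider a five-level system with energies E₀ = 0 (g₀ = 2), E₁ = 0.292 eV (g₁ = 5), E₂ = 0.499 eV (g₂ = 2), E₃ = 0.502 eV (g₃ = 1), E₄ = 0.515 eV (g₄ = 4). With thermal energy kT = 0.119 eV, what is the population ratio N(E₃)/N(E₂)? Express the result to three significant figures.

0.488

n₃/n₂ = (g₃/g₂) exp[−(E₃−E₂)/kT] = (1/2) × exp(−(0.003 eV)/(0.119 eV)) = (1/2) × exp(-0.025210) = 0.488.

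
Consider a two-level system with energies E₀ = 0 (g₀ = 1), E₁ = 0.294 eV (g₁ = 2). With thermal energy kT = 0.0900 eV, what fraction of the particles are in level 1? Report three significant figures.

Eᵢ/kT = 0, 3.2667.
Z = Σ gᵢe^(−Eᵢ/kT) = 1·e^(−0) + 2·e^(−3.2667) = 1.0000 + 0.076264 = 1.0763.
P₁ = g₁ e^(−E₁/kT) / Z = 0.076264/1.0763 = 0.0709.

0.0709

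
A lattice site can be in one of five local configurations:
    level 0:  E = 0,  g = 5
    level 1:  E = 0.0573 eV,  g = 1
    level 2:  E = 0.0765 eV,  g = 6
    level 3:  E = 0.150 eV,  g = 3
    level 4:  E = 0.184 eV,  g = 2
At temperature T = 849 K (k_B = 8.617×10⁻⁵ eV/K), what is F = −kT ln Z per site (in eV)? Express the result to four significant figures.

k_BT = 8.617×10⁻⁵ × 849 K = 0.0731583 eV.
Eᵢ/kT = 0, 0.783233, 1.04568, 2.05035, 2.51509.
Z = Σ gᵢe^(−Eᵢ/kT) = 5·e^(−0) + 1·e^(−0.783233) + 6·e^(−1.04568) + 3·e^(−2.05035) + 2·e^(−2.51509) = 5.00000 + 0.456926 + 2.10872 + 0.386070 + 0.161711 = 8.11343.
F = −kT ln Z = −0.0731583 × ln(8.11343) = −0.0731583 × 2.09352 = -0.1532 eV.

-0.1532 eV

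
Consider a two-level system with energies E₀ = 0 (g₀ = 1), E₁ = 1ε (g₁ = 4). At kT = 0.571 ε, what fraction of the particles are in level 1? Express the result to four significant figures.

0.4097

Eᵢ/kT = 0, 1.75131.
Z = Σ gᵢe^(−Eᵢ/kT) = 1·e^(−0) + 4·e^(−1.75131) = 1.00000 + 0.694186 = 1.69419.
P₁ = g₁ e^(−E₁/kT) / Z = 0.694186/1.69419 = 0.4097.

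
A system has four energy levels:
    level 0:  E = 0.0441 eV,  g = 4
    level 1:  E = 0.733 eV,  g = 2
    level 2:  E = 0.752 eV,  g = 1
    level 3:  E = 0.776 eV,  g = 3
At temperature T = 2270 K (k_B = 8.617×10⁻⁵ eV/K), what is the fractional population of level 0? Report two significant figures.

k_BT = 8.617×10⁻⁵ × 2270 K = 0.1956 eV.
Eᵢ/kT = 0.2255, 3.747, 3.845, 3.967.
Z = Σ gᵢe^(−Eᵢ/kT) = 4·e^(−0.2255) + 2·e^(−3.747) + 1·e^(−3.845) + 3·e^(−3.967) = 3.192 + 0.04718 + 0.02139 + 0.05679 = 3.317.
P₀ = g₀ e^(−E₀/kT) / Z = 3.192/3.317 = 0.96.

0.96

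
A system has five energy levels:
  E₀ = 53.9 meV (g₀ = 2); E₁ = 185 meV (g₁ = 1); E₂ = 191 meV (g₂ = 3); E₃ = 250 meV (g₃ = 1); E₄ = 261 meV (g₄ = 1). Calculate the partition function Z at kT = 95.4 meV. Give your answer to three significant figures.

Z = 1.82

Eᵢ/kT = 0.56499, 1.9392, 2.0021, 2.6205, 2.7358.
Z = Σ gᵢe^(−Eᵢ/kT) = 2·e^(−0.56499) + 1·e^(−1.9392) + 3·e^(−2.0021) + 1·e^(−2.6205) + 1·e^(−2.7358) = 1.1367 + 0.14382 + 0.40515 + 0.072766 + 0.064842 = 1.8233.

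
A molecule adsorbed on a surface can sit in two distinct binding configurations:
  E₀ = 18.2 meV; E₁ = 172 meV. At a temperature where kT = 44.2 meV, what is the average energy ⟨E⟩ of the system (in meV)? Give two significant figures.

23 meV

Eᵢ/kT = 0.4118, 3.891.
Z = Σ e^(−Eᵢ/kT) = e^(−0.4118) + e^(−3.891) = 0.6625 + 0.02042 = 0.6829.
⟨E⟩ = Σ Eᵢ e^(−Eᵢ/kT) / Z = (18.2·0.6625 + 172·0.02042) / 0.6829 = 23 meV.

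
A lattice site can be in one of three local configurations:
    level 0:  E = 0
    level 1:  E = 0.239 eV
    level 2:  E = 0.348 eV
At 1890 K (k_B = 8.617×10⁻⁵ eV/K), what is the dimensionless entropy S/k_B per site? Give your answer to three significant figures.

0.737

k_BT = 8.617×10⁻⁵ × 1890 K = 0.16286 eV.
Eᵢ/kT = 0, 1.4675, 2.1368.
Z = Σ e^(−Eᵢ/kT) = e^(−0) + e^(−1.4675) + e^(−2.1368) = 1.0000 + 0.23050 + 0.11803 = 1.3485.
⟨E⟩ = Σ EᵢPᵢ = 0.071312 eV.
S/k_B = ln Z + ⟨E⟩/kT = ln(1.3485) + 0.071312/0.16286 = 0.29899 + 0.43787 = 0.737.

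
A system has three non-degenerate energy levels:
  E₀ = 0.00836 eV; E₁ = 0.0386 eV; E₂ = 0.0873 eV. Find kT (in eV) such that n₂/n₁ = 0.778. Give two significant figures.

0.19 eV

n₂/n₁ = exp[−(E₂−E₁)/kT] = 0.778.
⇒ (E₂−E₁)/kT = ln(1/0.778) = ln(1.285) = 0.2508.
kT = 0.0487 eV / 0.2508 = 0.19 eV.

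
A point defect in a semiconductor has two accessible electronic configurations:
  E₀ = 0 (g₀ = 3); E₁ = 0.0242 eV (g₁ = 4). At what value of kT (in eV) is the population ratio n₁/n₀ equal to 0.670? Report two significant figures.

n₁/n₀ = (g₁/g₀) exp[−(E₁−E₀)/kT] = 0.670.
⇒ (E₁−E₀)/kT = ln((4/3)/0.670) = ln(1.990) = 0.6881.
kT = 0.0242 eV / 0.6881 = 0.035 eV.

0.035 eV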